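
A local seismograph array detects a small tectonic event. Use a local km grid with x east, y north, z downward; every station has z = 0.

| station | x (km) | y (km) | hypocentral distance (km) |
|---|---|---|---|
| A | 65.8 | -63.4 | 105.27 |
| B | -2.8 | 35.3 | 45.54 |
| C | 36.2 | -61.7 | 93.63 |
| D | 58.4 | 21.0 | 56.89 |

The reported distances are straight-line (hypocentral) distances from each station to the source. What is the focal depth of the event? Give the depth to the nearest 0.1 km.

z ≈ 38.7 km

Each station gives a sphere (x−x_i)² + (y−y_i)² + z² = d_i² (stations at z=0).
Subtracting the A sphere from B and C: z² cancels, leaving linear equations in x and y:
-137.2 x + 197.4 y = 1912.61
-59.2 x + 3.4 y = -916.67
Solving: x ≈ 16.708, y ≈ 21.301 km (keep extra digits for the depth step; rounded: 16.7, 21.3).
Then from the A sphere: z² = 105.27² − (x − 65.8)² − (y + 63.4)² with x = 16.708, y = 21.301, so z ≈ 38.697 ≈ 38.7 km.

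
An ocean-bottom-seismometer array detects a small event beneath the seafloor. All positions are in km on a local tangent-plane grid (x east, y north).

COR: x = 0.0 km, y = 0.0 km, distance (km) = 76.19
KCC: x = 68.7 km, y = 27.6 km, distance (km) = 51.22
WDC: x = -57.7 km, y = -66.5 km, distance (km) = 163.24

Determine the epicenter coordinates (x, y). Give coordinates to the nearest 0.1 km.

Circle about each station: x² + y² = 76.19²; (x − 68.7)² + (y − 27.6)² = 51.22²; (x + 57.7)² + (y + 66.5)² = 163.24².
Subtracting the COR equation from the KCC and WDC equations removes the quadratic terms:
137.4 x + 55.2 y = 8662.88
-115.4 x − 133.0 y = -13090.84
Solving the 2×2 system: x ≈ 36.1, y ≈ 67.1 km.

x ≈ 36.1 km, y ≈ 67.1 km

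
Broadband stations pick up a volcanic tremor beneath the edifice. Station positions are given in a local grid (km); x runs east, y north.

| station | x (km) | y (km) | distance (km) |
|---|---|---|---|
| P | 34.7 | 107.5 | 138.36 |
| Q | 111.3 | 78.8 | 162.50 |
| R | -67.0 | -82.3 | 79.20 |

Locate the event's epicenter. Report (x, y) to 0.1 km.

-17.1 km east, -20.8 km north

Circle about each station: (x − 34.7)² + (y − 107.5)² = 138.36²; (x − 111.3)² + (y − 78.8)² = 162.50²; (x + 67.0)² + (y + 82.3)² = 79.20².
Subtracting pairs of circle equations eliminates x²+y² and gives linear equations (the radical axes):
153.2 x − 57.4 y = -1425.97
-203.4 x − 379.6 y = 11372.80
Solving the 2×2 system: x ≈ -17.1, y ≈ -20.8 km.
Check against P (with the unrounded x, y): √((x − 34.7)²+(y − 107.5)²) = 138.36 ≈ 138.36 km. ✓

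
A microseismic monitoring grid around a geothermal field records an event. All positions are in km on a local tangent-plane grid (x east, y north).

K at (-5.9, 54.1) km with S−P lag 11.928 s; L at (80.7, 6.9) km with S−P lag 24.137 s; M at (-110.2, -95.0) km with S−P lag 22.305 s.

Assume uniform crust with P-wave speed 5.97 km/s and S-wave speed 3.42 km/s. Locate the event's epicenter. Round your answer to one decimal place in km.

Distance from S−P lag: d = Δt · v_P v_S / (v_P − v_S) = Δt · (5.97·3.42)/(5.97−3.42) ≈ 8.0068·Δt.
So d_K = 95.51, d_L = 193.26, d_M = 178.59 km.
Circle about each station: (x + 5.9)² + (y − 54.1)² = 95.51²; (x − 80.7)² + (y − 6.9)² = 193.26²; (x + 110.2)² + (y + 95.0)² = 178.59².
Subtracting pairs of circle equations eliminates x²+y² and gives linear equations (the radical axes):
173.2 x − 94.4 y = -24628.79
-208.6 x − 298.2 y = -4564.81
Solving the 2×2 system: x ≈ -96.9, y ≈ 83.1 km.

x ≈ -96.9 km, y ≈ 83.1 km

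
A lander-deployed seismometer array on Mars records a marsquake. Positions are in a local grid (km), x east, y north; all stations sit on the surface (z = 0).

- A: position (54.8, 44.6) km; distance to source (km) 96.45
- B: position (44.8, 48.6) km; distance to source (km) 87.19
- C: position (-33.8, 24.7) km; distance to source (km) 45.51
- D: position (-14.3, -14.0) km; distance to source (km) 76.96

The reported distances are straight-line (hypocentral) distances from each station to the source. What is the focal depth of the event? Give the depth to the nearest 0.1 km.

Each station gives a sphere (x−x_i)² + (y−y_i)² + z² = d_i² (stations at z=0).
Subtracting the A sphere from B and C: z² cancels, leaving linear equations in x and y:
-20.0 x + 8.0 y = 1077.31
-177.2 x − 39.8 y = 3991.77
Solving: x ≈ -33.796, y ≈ 50.173 km (keep extra digits for the depth step; rounded: -33.8, 50.2).
Then from the A sphere: z² = 96.45² − (x − 54.8)² − (y − 44.6)² with x = -33.796, y = 50.173, so z ≈ 37.713 ≈ 37.7 km.

depth ≈ 37.7 km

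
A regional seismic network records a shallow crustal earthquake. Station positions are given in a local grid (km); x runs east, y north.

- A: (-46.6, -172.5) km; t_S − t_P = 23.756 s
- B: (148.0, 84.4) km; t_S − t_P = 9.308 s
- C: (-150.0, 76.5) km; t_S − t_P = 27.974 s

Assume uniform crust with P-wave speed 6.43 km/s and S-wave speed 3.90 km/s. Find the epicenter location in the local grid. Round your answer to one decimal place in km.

(115.9, -2.1)

Distance from S−P lag: d = Δt · v_P v_S / (v_P − v_S) = Δt · (6.43·3.90)/(6.43−3.90) ≈ 9.9119·Δt.
So d_A = 235.47, d_B = 92.26, d_C = 277.27 km.
Circle about each station: (x + 46.6)² + (y + 172.5)² = 235.47²; (x − 148.0)² + (y − 84.4)² = 92.26²; (x + 150.0)² + (y − 76.5)² = 277.27².
Subtracting the A equation from the B and C equations removes the quadratic terms:
389.2 x + 513.8 y = 44033.76
-206.8 x + 498.0 y = -25008.09
Solving the 2×2 system: x ≈ 115.9, y ≈ -2.1 km.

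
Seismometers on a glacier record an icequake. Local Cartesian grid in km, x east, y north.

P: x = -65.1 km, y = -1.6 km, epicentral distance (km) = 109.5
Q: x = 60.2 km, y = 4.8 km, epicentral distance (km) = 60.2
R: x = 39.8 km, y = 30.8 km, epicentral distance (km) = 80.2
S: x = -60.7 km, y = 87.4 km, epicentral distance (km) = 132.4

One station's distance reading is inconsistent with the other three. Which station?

Solve using three stations at a time. Using P, Q, R (subtract circle equations pairwise → linear system) gives (x, y) ≈ (33.5, -49.1).
Distances from that point to each station vs reported:
  P: calculated 109.5 vs reported 109.5 → residual 0.0 km
  Q: calculated 60.2 vs reported 60.2 → residual 0.0 km
  R: calculated 80.2 vs reported 80.2 → residual 0.0 km
  S: calculated 165.9 vs reported 132.4 → residual 33.5 km
P, Q, R are mutually consistent (residuals ≈ 0); S is off by 33.5 km.

S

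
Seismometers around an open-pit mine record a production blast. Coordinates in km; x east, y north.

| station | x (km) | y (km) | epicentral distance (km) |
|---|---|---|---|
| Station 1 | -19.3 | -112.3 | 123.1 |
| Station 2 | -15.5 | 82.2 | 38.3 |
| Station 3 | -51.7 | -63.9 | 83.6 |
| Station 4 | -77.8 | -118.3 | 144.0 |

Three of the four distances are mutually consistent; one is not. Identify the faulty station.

Station 2

Solve using three stations at a time. Using Station 1, Station 3, Station 4 (subtract circle equations pairwise → linear system) gives (x, y) ≈ (-13.8, 10.8).
Distances from that point to each station vs reported:
  Station 1: calculated 123.2 vs reported 123.1 → residual 0.1 km
  Station 2: calculated 71.4 vs reported 38.3 → residual 33.1 km
  Station 3: calculated 83.8 vs reported 83.6 → residual 0.2 km
  Station 4: calculated 144.1 vs reported 144.0 → residual 0.1 km
Station 1, Station 3, Station 4 are mutually consistent (residuals ≈ 0); Station 2 is off by 33.1 km.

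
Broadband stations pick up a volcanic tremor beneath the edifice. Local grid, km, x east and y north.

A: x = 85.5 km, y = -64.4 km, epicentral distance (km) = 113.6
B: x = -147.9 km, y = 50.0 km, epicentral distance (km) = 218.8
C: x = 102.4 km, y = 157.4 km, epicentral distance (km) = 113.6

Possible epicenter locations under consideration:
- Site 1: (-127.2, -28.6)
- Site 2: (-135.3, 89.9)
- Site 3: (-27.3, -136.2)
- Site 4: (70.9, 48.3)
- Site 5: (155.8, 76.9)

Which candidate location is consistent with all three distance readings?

Site 4

For each candidate, compare |candidate − station| to the reported distance:
Site 1: residuals A 102.1, B 137.5, C 181.9 → max 181.9 km
Site 2: residuals A 155.8, B 177.0, C 133.5 → max 177.0 km
Site 3: residuals A 20.1, B 3.0, C 207.4 → max 207.4 km
Site 4: residuals A 0.0, B 0.0, C 0.0 → max 0.0 km
Site 5: residuals A 44.2, B 86.1, C 17.0 → max 86.1 km
Only Site 4 has all residuals ≈ 0.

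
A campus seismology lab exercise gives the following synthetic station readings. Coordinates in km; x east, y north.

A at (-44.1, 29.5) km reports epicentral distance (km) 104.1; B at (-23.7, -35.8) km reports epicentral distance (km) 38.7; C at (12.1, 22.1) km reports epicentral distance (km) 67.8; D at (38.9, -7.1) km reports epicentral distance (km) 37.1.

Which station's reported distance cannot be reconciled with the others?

Solve using three stations at a time. Using A, C, D (subtract circle equations pairwise → linear system) gives (x, y) ≈ (30.4, -43.1).
Distances from that point to each station vs reported:
  A: calculated 104.1 vs reported 104.1 → residual 0.0 km
  B: calculated 54.6 vs reported 38.7 → residual 15.9 km
  C: calculated 67.7 vs reported 67.8 → residual 0.1 km
  D: calculated 37.0 vs reported 37.1 → residual 0.1 km
A, C, D are mutually consistent (residuals ≈ 0); B is off by 15.9 km.

B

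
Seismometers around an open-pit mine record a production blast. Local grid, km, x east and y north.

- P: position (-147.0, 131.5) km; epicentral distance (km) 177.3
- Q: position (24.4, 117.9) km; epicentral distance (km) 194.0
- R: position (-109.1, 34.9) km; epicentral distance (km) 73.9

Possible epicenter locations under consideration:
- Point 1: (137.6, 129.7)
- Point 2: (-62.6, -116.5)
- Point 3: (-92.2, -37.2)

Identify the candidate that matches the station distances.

For each candidate, compare |candidate − station| to the reported distance:
Point 1: residuals P 107.3, Q 80.2, R 190.4 → max 190.4 km
Point 2: residuals P 84.7, Q 56.0, R 84.5 → max 84.7 km
Point 3: residuals P 0.1, Q 0.0, R 0.2 → max 0.2 km
Only Point 3 has all residuals ≈ 0.

Point 3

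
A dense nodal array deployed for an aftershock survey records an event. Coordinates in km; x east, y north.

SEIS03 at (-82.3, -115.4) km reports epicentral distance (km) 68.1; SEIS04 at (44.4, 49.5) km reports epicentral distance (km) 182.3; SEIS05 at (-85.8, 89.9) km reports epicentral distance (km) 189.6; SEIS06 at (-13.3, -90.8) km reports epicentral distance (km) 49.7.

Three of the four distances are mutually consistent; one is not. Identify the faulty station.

SEIS03

Solve using three stations at a time. Using SEIS04, SEIS05, SEIS06 (subtract circle equations pairwise → linear system) gives (x, y) ≈ (-62.4, -98.2).
Distances from that point to each station vs reported:
  SEIS03: calculated 26.3 vs reported 68.1 → residual 41.8 km
  SEIS04: calculated 182.3 vs reported 182.3 → residual 0.0 km
  SEIS05: calculated 189.6 vs reported 189.6 → residual 0.0 km
  SEIS06: calculated 49.6 vs reported 49.7 → residual 0.1 km
SEIS04, SEIS05, SEIS06 are mutually consistent (residuals ≈ 0); SEIS03 is off by 41.8 km.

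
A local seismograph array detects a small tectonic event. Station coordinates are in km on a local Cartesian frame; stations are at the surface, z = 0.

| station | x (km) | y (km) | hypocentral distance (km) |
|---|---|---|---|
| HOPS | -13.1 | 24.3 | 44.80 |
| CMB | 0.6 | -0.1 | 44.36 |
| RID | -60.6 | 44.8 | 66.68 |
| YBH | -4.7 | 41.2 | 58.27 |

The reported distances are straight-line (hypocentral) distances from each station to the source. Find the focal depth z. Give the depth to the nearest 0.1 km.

z ≈ 35.5 km

Each station gives a sphere (x−x_i)² + (y−y_i)² + z² = d_i² (stations at z=0).
Subtracting the HOPS sphere from CMB and RID: z² cancels, leaving linear equations in x and y:
27.4 x − 48.8 y = -722.50
-95.0 x + 41.0 y = 2478.12
Solving: x ≈ -25.995, y ≈ 0.210 km (keep extra digits for the depth step; rounded: -26.0, 0.2).
Then from the HOPS sphere: z² = 44.80² − (x + 13.1)² − (y − 24.3)² with x = -25.995, y = 0.210, so z ≈ 35.503 ≈ 35.5 km.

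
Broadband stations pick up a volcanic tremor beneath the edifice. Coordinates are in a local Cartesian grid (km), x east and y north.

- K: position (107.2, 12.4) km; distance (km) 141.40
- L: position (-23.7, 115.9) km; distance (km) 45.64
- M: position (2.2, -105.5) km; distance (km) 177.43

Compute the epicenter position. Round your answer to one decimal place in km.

x ≈ -21.8 km, y ≈ 70.3 km

Circle about each station: (x − 107.2)² + (y − 12.4)² = 141.40²; (x + 23.7)² + (y − 115.9)² = 45.64²; (x − 2.2)² + (y + 105.5)² = 177.43².
Subtracting pairs of circle equations eliminates x²+y² and gives linear equations (the radical axes):
-261.8 x + 207.0 y = 20259.85
-210.0 x − 235.8 y = -11997.95
Solving the 2×2 system: x ≈ -21.8, y ≈ 70.3 km.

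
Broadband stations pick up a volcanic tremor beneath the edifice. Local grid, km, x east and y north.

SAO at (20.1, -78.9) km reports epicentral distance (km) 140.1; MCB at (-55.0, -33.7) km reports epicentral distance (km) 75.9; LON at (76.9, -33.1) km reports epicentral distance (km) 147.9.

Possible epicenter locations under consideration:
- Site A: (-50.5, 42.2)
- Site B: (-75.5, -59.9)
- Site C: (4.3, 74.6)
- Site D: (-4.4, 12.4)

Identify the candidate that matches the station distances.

For each candidate, compare |candidate − station| to the reported distance:
Site A: residuals SAO 0.1, MCB 0.1, LON 0.1 → max 0.1 km
Site B: residuals SAO 42.6, MCB 42.6, LON 6.8 → max 42.6 km
Site C: residuals SAO 14.2, MCB 47.6, LON 18.0 → max 47.6 km
Site D: residuals SAO 45.6, MCB 7.4, LON 54.7 → max 54.7 km
Only Site A has all residuals ≈ 0.

Site A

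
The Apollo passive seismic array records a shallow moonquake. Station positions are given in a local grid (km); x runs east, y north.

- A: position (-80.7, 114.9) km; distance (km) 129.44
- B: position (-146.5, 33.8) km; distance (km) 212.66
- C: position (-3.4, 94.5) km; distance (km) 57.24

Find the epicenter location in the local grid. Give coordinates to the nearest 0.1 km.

x ≈ 48.7 km, y ≈ 118.2 km

Circle about each station: (x + 80.7)² + (y − 114.9)² = 129.44²; (x + 146.5)² + (y − 33.8)² = 212.66²; (x + 3.4)² + (y − 94.5)² = 57.24².
Subtracting the A equation from the B and C equations removes the quadratic terms:
-131.6 x − 162.2 y = -25579.37
154.6 x − 40.8 y = 2705.61
Solving the 2×2 system: x ≈ 48.7, y ≈ 118.2 km.
Check against A (with the unrounded x, y): √((x + 80.7)²+(y − 114.9)²) = 129.44 ≈ 129.44 km. ✓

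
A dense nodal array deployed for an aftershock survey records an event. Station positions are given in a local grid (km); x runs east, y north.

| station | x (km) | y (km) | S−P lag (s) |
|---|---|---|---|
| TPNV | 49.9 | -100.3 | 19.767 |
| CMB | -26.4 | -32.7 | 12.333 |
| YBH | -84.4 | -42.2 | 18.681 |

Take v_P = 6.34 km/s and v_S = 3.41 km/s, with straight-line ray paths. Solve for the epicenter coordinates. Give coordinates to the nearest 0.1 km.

Distance from S−P lag: d = Δt · v_P v_S / (v_P − v_S) = Δt · (6.34·3.41)/(6.34−3.41) ≈ 7.3786·Δt.
So d_TPNV = 145.85, d_CMB = 91.00, d_YBH = 137.84 km.
Circle about each station: (x − 49.9)² + (y + 100.3)² = 145.85²; (x + 26.4)² + (y + 32.7)² = 91.00²; (x + 84.4)² + (y + 42.2)² = 137.84².
Subtracting pairs of circle equations eliminates x²+y² and gives linear equations (the radical axes):
-152.6 x + 135.2 y = 2207.37
-268.6 x + 116.2 y = -1373.54
Solving the 2×2 system: x ≈ 23.8, y ≈ 43.2 km.

(23.8, 43.2)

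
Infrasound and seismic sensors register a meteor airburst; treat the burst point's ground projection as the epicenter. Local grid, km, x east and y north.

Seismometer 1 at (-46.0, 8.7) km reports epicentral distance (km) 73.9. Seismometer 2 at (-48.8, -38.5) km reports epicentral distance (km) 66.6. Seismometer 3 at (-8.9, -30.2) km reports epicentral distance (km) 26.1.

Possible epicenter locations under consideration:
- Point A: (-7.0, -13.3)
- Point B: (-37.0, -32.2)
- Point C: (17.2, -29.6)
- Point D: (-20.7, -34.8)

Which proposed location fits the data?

For each candidate, compare |candidate − station| to the reported distance:
Point A: residuals Seismometer 1 29.1, Seismometer 2 17.8, Seismometer 3 9.1 → max 29.1 km
Point B: residuals Seismometer 1 32.0, Seismometer 2 53.2, Seismometer 3 2.1 → max 53.2 km
Point C: residuals Seismometer 1 0.0, Seismometer 2 0.0, Seismometer 3 0.0 → max 0.0 km
Point D: residuals Seismometer 1 23.6, Seismometer 2 38.3, Seismometer 3 13.4 → max 38.3 km
Only Point C has all residuals ≈ 0.

Point C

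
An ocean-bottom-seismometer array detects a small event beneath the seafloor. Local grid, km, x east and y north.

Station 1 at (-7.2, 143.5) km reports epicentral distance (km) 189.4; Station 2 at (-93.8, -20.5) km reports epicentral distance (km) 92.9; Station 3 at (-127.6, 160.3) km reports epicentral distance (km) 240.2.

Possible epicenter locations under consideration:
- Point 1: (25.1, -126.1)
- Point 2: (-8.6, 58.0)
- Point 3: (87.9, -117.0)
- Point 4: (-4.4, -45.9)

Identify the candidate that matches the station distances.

Point 4

For each candidate, compare |candidate − station| to the reported distance:
Point 1: residuals Station 1 82.1, Station 2 66.1, Station 3 84.4 → max 84.4 km
Point 2: residuals Station 1 103.9, Station 2 23.0, Station 3 83.3 → max 103.9 km
Point 3: residuals Station 1 87.9, Station 2 112.8, Station 3 111.0 → max 112.8 km
Point 4: residuals Station 1 0.0, Station 2 0.0, Station 3 0.0 → max 0.0 km
Only Point 4 has all residuals ≈ 0.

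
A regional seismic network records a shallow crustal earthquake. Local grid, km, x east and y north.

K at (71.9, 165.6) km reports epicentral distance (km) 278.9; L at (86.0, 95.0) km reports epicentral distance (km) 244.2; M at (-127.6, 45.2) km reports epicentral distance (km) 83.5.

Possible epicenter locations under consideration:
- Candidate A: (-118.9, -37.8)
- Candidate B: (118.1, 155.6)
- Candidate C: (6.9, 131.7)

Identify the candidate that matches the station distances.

Candidate A

For each candidate, compare |candidate − station| to the reported distance:
Candidate A: residuals K 0.0, L 0.0, M 0.0 → max 0.0 km
Candidate B: residuals K 231.6, L 175.6, M 185.9 → max 231.6 km
Candidate C: residuals K 205.6, L 157.0, M 76.4 → max 205.6 km
Only Candidate A has all residuals ≈ 0.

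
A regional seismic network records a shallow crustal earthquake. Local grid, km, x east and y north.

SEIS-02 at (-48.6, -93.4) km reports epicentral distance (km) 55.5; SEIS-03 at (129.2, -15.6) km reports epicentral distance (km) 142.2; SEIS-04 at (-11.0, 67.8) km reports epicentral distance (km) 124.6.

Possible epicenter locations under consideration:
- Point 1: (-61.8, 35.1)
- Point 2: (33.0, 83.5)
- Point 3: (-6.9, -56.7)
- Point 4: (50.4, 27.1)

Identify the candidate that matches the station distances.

Point 3

For each candidate, compare |candidate − station| to the reported distance:
Point 1: residuals SEIS-02 73.7, SEIS-03 55.4, SEIS-04 64.2 → max 73.7 km
Point 2: residuals SEIS-02 139.3, SEIS-03 4.1, SEIS-04 77.9 → max 139.3 km
Point 3: residuals SEIS-02 0.0, SEIS-03 0.0, SEIS-04 0.0 → max 0.0 km
Point 4: residuals SEIS-02 100.5, SEIS-03 52.6, SEIS-04 50.9 → max 100.5 km
Only Point 3 has all residuals ≈ 0.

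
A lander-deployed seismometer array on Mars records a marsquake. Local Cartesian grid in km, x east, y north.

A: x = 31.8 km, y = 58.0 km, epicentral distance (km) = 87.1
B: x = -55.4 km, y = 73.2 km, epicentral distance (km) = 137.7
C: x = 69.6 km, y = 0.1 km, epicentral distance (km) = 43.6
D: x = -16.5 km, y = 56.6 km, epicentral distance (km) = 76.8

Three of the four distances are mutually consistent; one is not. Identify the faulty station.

D

Solve using three stations at a time. Using A, B, C (subtract circle equations pairwise → linear system) gives (x, y) ≈ (36.9, -29.0).
Distances from that point to each station vs reported:
  A: calculated 87.2 vs reported 87.1 → residual 0.1 km
  B: calculated 137.8 vs reported 137.7 → residual 0.1 km
  C: calculated 43.8 vs reported 43.6 → residual 0.2 km
  D: calculated 100.9 vs reported 76.8 → residual 24.1 km
A, B, C are mutually consistent (residuals ≈ 0); D is off by 24.1 km.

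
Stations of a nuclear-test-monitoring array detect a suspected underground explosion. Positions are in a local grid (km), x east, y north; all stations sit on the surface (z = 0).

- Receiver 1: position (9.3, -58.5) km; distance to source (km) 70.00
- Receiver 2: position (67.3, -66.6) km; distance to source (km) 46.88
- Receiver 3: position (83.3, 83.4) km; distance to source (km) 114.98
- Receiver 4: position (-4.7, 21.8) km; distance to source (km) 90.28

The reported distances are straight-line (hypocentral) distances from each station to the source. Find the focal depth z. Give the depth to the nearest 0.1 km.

Each station gives a sphere (x−x_i)² + (y−y_i)² + z² = d_i² (stations at z=0).
Subtracting the Receiver 1 sphere from Receiver 2 and Receiver 3: z² cancels, leaving linear equations in x and y:
116.0 x − 16.2 y = 8158.38
148.0 x + 283.8 y = 2065.31
Solving: x ≈ 66.504, y ≈ -27.404 km (keep extra digits for the depth step; rounded: 66.5, -27.4).
Then from the Receiver 1 sphere: z² = 70.00² − (x − 9.3)² − (y + 58.5)² with x = 66.504, y = -27.404, so z ≈ 25.705 ≈ 25.7 km.

depth ≈ 25.7 km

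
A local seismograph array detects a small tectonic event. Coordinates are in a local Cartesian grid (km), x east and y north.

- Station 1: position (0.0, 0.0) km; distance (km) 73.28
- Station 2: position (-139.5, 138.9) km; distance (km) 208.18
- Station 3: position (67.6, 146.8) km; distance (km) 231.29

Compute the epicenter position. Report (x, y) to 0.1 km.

Circle about each station: x² + y² = 73.28²; (x + 139.5)² + (y − 138.9)² = 208.18²; (x − 67.6)² + (y − 146.8)² = 231.29².
Subtracting pairs of circle equations eliminates x²+y² and gives linear equations (the radical axes):
-279.0 x + 277.8 y = 784.51
135.2 x + 293.6 y = -22005.11
Solving the 2×2 system: x ≈ -53.1, y ≈ -50.5 km.

(-53.1, -50.5)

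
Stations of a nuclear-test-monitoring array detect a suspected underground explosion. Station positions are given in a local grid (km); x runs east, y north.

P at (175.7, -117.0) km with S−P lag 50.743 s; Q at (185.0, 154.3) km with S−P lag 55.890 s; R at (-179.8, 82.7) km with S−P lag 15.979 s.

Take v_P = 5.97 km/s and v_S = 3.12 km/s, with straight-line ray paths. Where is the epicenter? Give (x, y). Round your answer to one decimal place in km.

Distance from S−P lag: d = Δt · v_P v_S / (v_P − v_S) = Δt · (5.97·3.12)/(5.97−3.12) ≈ 6.5356·Δt.
So d_P = 331.63, d_Q = 365.27, d_R = 104.43 km.
Circle about each station: (x − 175.7)² + (y + 117.0)² = 331.63²; (x − 185.0)² + (y − 154.3)² = 365.27²; (x + 179.8)² + (y − 82.7)² = 104.43².
Subtracting the P equation from the Q and R equations removes the quadratic terms:
18.6 x + 542.6 y = -9969.72
-711.0 x + 399.4 y = 93680.67
Solving the 2×2 system: x ≈ -139.4, y ≈ -13.6 km.

-139.4 km east, -13.6 km north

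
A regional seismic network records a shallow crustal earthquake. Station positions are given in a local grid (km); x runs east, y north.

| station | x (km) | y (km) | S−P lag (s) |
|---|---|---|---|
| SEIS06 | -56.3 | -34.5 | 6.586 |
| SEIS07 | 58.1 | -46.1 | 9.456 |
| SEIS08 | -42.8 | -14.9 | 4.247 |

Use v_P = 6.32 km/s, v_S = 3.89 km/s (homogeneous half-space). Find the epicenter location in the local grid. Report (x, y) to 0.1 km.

Distance from S−P lag: d = Δt · v_P v_S / (v_P − v_S) = Δt · (6.32·3.89)/(6.32−3.89) ≈ 10.1172·Δt.
So d_SEIS06 = 66.63, d_SEIS07 = 95.67, d_SEIS08 = 42.97 km.
Circle about each station: (x + 56.3)² + (y + 34.5)² = 66.63²; (x − 58.1)² + (y + 46.1)² = 95.67²; (x + 42.8)² + (y + 14.9)² = 42.97².
Subtracting pairs of circle equations eliminates x²+y² and gives linear equations (the radical axes):
228.8 x − 23.2 y = -3572.31
27.0 x + 39.2 y = 287.05
Solving the 2×2 system: x ≈ -13.9, y ≈ 16.9 km.

-13.9 km east, 16.9 km north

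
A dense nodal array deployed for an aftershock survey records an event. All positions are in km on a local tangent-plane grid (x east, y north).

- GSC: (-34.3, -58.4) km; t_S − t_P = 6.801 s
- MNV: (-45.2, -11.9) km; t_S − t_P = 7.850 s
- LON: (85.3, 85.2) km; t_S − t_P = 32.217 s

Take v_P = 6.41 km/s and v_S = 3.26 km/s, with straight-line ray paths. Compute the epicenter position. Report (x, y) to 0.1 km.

Distance from S−P lag: d = Δt · v_P v_S / (v_P − v_S) = Δt · (6.41·3.26)/(6.41−3.26) ≈ 6.6338·Δt.
So d_GSC = 45.12, d_MNV = 52.08, d_LON = 213.72 km.
Circle about each station: (x + 34.3)² + (y + 58.4)² = 45.12²; (x + 45.2)² + (y + 11.9)² = 52.08²; (x − 85.3)² + (y − 85.2)² = 213.72².
Subtracting the GSC equation from the MNV and LON equations removes the quadratic terms:
-21.8 x + 93.0 y = -3078.91
239.2 x + 287.2 y = -33692.34
Solving the 2×2 system: x ≈ -78.9, y ≈ -51.6 km.
Check against GSC (with the unrounded x, y): √((x + 34.3)²+(y + 58.4)²) = 45.11 ≈ 45.12 km. ✓

(-78.9, -51.6)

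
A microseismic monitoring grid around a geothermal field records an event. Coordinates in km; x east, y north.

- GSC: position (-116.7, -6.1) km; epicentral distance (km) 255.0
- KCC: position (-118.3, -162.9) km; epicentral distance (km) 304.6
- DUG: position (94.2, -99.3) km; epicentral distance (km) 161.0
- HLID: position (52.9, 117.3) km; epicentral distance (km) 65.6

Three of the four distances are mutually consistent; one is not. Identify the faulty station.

Solve using three stations at a time. Using KCC, DUG, HLID (subtract circle equations pairwise → linear system) gives (x, y) ≈ (87.6, 61.6).
Distances from that point to each station vs reported:
  GSC: calculated 215.2 vs reported 255.0 → residual 39.8 km
  KCC: calculated 304.6 vs reported 304.6 → residual 0.0 km
  DUG: calculated 161.0 vs reported 161.0 → residual 0.0 km
  HLID: calculated 65.6 vs reported 65.6 → residual 0.0 km
KCC, DUG, HLID are mutually consistent (residuals ≈ 0); GSC is off by 39.8 km.

GSC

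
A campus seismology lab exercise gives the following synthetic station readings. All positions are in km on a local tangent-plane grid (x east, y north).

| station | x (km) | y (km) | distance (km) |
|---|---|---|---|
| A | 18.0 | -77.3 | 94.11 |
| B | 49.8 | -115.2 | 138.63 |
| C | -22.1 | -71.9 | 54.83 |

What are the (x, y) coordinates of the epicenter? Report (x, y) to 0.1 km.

-71.4 km east, -47.9 km north

Circle about each station: (x − 18.0)² + (y + 77.3)² = 94.11²; (x − 49.8)² + (y + 115.2)² = 138.63²; (x + 22.1)² + (y + 71.9)² = 54.83².
Subtracting the A equation from the B and C equations removes the quadratic terms:
63.6 x − 75.8 y = -909.79
-80.2 x + 10.8 y = 5209.09
Solving the 2×2 system: x ≈ -71.4, y ≈ -47.9 km.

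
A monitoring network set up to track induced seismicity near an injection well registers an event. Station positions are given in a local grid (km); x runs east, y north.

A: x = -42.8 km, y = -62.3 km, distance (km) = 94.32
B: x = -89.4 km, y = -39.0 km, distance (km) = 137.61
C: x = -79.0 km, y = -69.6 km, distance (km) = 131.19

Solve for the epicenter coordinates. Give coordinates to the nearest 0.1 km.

48.2 km east, -37.5 km north

Circle about each station: (x + 42.8)² + (y + 62.3)² = 94.32²; (x + 89.4)² + (y + 39.0)² = 137.61²; (x + 79.0)² + (y + 69.6)² = 131.19².
Subtracting pairs of circle equations eliminates x²+y² and gives linear equations (the radical axes):
-93.2 x + 46.6 y = -6240.02
-72.4 x − 14.6 y = -2942.52
Solving the 2×2 system: x ≈ 48.2, y ≈ -37.5 km.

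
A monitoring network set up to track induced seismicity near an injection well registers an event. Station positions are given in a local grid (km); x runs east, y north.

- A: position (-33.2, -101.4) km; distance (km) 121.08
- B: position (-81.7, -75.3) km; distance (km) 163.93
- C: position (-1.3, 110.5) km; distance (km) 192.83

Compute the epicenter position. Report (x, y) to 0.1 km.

Circle about each station: (x + 33.2)² + (y + 101.4)² = 121.08²; (x + 81.7)² + (y + 75.3)² = 163.93²; (x + 1.3)² + (y − 110.5)² = 192.83².
Subtracting pairs of circle equations eliminates x²+y² and gives linear equations (the radical axes):
-97.0 x + 52.2 y = -11251.90
63.8 x + 423.8 y = -21695.30
Solving the 2×2 system: x ≈ 81.8, y ≈ -63.5 km.
Check against A (with the unrounded x, y): √((x + 33.2)²+(y + 101.4)²) = 121.10 ≈ 121.08 km. ✓

(81.8, -63.5)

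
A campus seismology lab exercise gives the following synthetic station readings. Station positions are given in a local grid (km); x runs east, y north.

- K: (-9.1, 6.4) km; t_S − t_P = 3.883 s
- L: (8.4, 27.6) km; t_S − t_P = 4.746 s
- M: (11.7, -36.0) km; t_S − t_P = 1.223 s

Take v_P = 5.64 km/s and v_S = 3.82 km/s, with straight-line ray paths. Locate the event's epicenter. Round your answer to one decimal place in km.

Distance from S−P lag: d = Δt · v_P v_S / (v_P − v_S) = Δt · (5.64·3.82)/(5.64−3.82) ≈ 11.8378·Δt.
So d_K = 45.97, d_L = 56.18, d_M = 14.48 km.
Circle about each station: (x + 9.1)² + (y − 6.4)² = 45.97²; (x − 8.4)² + (y − 27.6)² = 56.18²; (x − 11.7)² + (y + 36.0)² = 14.48².
Subtracting pairs of circle equations eliminates x²+y² and gives linear equations (the radical axes):
35.0 x + 42.4 y = -334.40
41.6 x − 84.8 y = 3212.69
Solving the 2×2 system: x ≈ 22.8, y ≈ -26.7 km.

22.8 km east, -26.7 km north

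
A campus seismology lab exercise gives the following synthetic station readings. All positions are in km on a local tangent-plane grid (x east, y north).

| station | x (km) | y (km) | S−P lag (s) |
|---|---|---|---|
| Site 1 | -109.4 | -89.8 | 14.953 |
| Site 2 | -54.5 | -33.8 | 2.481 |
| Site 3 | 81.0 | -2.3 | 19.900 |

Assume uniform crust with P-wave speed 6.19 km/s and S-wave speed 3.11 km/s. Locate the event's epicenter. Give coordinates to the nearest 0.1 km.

Distance from S−P lag: d = Δt · v_P v_S / (v_P − v_S) = Δt · (6.19·3.11)/(6.19−3.11) ≈ 6.2503·Δt.
So d_Site 1 = 93.46, d_Site 2 = 15.51, d_Site 3 = 124.38 km.
Circle about each station: (x + 109.4)² + (y + 89.8)² = 93.46²; (x + 54.5)² + (y + 33.8)² = 15.51²; (x − 81.0)² + (y + 2.3)² = 124.38².
Subtracting pairs of circle equations eliminates x²+y² and gives linear equations (the radical axes):
109.8 x + 112.0 y = -7425.50
380.8 x + 175.0 y = -20201.72
Solving the 2×2 system: x ≈ -41.1, y ≈ -26.0 km.

-41.1 km east, -26.0 km north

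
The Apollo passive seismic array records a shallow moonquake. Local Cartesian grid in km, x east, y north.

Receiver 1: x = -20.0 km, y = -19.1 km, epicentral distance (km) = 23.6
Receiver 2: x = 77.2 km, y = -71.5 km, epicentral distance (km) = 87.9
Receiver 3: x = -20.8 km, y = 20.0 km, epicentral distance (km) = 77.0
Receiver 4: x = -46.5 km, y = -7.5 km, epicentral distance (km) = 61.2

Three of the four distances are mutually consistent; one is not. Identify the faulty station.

Receiver 1

Solve using three stations at a time. Using Receiver 2, Receiver 3, Receiver 4 (subtract circle equations pairwise → linear system) gives (x, y) ≈ (-9.4, -56.2).
Distances from that point to each station vs reported:
  Receiver 1: calculated 38.6 vs reported 23.6 → residual 15.0 km
  Receiver 2: calculated 87.9 vs reported 87.9 → residual 0.0 km
  Receiver 3: calculated 77.0 vs reported 77.0 → residual 0.0 km
  Receiver 4: calculated 61.2 vs reported 61.2 → residual 0.0 km
Receiver 2, Receiver 3, Receiver 4 are mutually consistent (residuals ≈ 0); Receiver 1 is off by 15.0 km.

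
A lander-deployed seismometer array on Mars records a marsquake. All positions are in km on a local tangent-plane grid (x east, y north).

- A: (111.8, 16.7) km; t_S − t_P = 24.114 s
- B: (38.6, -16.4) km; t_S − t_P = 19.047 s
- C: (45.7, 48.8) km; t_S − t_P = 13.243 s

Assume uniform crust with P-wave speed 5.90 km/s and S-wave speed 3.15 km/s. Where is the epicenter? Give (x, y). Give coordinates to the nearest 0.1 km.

Distance from S−P lag: d = Δt · v_P v_S / (v_P − v_S) = Δt · (5.90·3.15)/(5.90−3.15) ≈ 6.7582·Δt.
So d_A = 162.97, d_B = 128.72, d_C = 89.50 km.
Circle about each station: (x − 111.8)² + (y − 16.7)² = 162.97²; (x − 38.6)² + (y + 16.4)² = 128.72²; (x − 45.7)² + (y − 48.8)² = 89.50².
Subtracting the A equation from the B and C equations removes the quadratic terms:
-146.4 x − 66.2 y = -1028.83
-132.2 x + 64.2 y = 10240.77
Solving the 2×2 system: x ≈ -33.7, y ≈ 90.1 km.
Check against A (with the unrounded x, y): √((x − 111.8)²+(y − 16.7)²) = 162.97 ≈ 162.97 km. ✓

-33.7 km east, 90.1 km north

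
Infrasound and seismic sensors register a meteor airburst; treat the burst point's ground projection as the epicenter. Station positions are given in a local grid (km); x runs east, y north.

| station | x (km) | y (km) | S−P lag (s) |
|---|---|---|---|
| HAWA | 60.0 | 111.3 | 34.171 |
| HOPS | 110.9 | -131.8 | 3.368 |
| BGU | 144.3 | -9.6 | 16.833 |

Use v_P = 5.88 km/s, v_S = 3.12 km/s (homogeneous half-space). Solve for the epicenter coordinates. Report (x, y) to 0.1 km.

(99.9, -112.3)

Distance from S−P lag: d = Δt · v_P v_S / (v_P − v_S) = Δt · (5.88·3.12)/(5.88−3.12) ≈ 6.6470·Δt.
So d_HAWA = 227.13, d_HOPS = 22.39, d_BGU = 111.89 km.
Circle about each station: (x − 60.0)² + (y − 111.3)² = 227.13²; (x − 110.9)² + (y + 131.8)² = 22.39²; (x − 144.3)² + (y + 9.6)² = 111.89².
Subtracting the HAWA equation from the HOPS and BGU equations removes the quadratic terms:
101.8 x − 486.2 y = 64769.08
168.6 x − 241.8 y = 43995.62
Solving the 2×2 system: x ≈ 99.9, y ≈ -112.3 km.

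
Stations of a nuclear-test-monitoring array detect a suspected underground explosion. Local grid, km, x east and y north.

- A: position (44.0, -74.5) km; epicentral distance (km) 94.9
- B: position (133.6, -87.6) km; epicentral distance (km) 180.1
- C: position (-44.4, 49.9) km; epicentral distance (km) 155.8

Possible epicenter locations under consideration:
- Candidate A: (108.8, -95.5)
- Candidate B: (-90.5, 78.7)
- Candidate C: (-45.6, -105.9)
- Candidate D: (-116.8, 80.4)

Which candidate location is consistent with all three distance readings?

For each candidate, compare |candidate − station| to the reported distance:
Candidate A: residuals A 26.8, B 154.1, C 55.4 → max 154.1 km
Candidate B: residuals A 109.0, B 99.0, C 101.4 → max 109.0 km
Candidate C: residuals A 0.0, B 0.0, C 0.0 → max 0.0 km
Candidate D: residuals A 128.4, B 121.4, C 77.2 → max 128.4 km
Only Candidate C has all residuals ≈ 0.

Candidate C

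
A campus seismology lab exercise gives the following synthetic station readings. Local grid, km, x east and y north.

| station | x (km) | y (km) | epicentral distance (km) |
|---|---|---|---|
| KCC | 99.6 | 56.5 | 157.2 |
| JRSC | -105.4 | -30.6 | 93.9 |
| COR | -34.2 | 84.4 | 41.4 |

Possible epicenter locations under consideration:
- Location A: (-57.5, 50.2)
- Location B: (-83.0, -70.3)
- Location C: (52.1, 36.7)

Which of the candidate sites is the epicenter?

Location A

For each candidate, compare |candidate − station| to the reported distance:
Location A: residuals KCC 0.0, JRSC 0.0, COR 0.0 → max 0.0 km
Location B: residuals KCC 65.1, JRSC 48.3, COR 120.8 → max 120.8 km
Location C: residuals KCC 105.7, JRSC 77.4, COR 57.2 → max 105.7 km
Only Location A has all residuals ≈ 0.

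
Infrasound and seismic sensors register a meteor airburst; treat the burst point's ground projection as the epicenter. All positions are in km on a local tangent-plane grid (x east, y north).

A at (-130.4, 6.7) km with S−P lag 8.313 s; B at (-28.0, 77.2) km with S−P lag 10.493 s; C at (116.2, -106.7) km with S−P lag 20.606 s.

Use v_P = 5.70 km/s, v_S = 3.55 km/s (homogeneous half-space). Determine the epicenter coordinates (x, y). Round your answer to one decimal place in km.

Distance from S−P lag: d = Δt · v_P v_S / (v_P − v_S) = Δt · (5.70·3.55)/(5.70−3.55) ≈ 9.4116·Δt.
So d_A = 78.24, d_B = 98.76, d_C = 193.94 km.
Circle about each station: (x + 130.4)² + (y − 6.7)² = 78.24²; (x + 28.0)² + (y − 77.2)² = 98.76²; (x − 116.2)² + (y + 106.7)² = 193.94².
Subtracting pairs of circle equations eliminates x²+y² and gives linear equations (the radical axes):
204.8 x + 141.0 y = -13937.25
493.2 x − 226.8 y = -23652.95
Solving the 2×2 system: x ≈ -56.0, y ≈ -17.5 km.

-56.0 km east, -17.5 km north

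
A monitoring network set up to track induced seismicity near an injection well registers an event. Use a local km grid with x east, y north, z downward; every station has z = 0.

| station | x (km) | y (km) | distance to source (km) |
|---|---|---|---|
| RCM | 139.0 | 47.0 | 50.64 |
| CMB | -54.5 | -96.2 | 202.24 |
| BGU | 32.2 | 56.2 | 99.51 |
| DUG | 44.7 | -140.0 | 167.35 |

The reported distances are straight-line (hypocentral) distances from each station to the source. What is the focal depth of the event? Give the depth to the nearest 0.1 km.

Each station gives a sphere (x−x_i)² + (y−y_i)² + z² = d_i² (stations at z=0).
Subtracting the RCM sphere from CMB and BGU: z² cancels, leaving linear equations in x and y:
-387.0 x − 286.4 y = -47641.92
-213.6 x + 18.4 y = -24672.55
Solving: x ≈ 116.300, y ≈ 9.196 km (keep extra digits for the depth step; rounded: 116.3, 9.2).
Then from the RCM sphere: z² = 50.64² − (x − 139.0)² − (y − 47.0)² with x = 116.300, y = 9.196, so z ≈ 24.899 ≈ 24.9 km.

z ≈ 24.9 km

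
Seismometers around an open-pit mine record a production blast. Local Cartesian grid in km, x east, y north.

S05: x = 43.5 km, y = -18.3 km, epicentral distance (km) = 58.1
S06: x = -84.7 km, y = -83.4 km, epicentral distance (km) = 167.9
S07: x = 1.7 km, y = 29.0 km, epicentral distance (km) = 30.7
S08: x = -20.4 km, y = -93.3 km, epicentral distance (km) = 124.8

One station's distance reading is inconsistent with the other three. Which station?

S08

Solve using three stations at a time. Using S05, S06, S07 (subtract circle equations pairwise → linear system) gives (x, y) ≈ (30.9, 38.4).
Distances from that point to each station vs reported:
  S05: calculated 58.1 vs reported 58.1 → residual 0.0 km
  S06: calculated 167.9 vs reported 167.9 → residual 0.0 km
  S07: calculated 30.6 vs reported 30.7 → residual 0.1 km
  S08: calculated 141.3 vs reported 124.8 → residual 16.5 km
S05, S06, S07 are mutually consistent (residuals ≈ 0); S08 is off by 16.5 km.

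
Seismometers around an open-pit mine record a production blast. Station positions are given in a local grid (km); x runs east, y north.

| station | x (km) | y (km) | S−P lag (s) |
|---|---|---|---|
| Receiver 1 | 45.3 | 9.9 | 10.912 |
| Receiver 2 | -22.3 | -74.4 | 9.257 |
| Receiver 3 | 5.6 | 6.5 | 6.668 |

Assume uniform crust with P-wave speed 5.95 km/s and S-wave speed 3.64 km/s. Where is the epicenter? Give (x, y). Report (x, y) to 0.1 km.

-56.9 km east, 5.2 km north

Distance from S−P lag: d = Δt · v_P v_S / (v_P − v_S) = Δt · (5.95·3.64)/(5.95−3.64) ≈ 9.3758·Δt.
So d_Receiver 1 = 102.31, d_Receiver 2 = 86.79, d_Receiver 3 = 62.52 km.
Circle about each station: (x − 45.3)² + (y − 9.9)² = 102.31²; (x + 22.3)² + (y + 74.4)² = 86.79²; (x − 5.6)² + (y − 6.5)² = 62.52².
Subtracting the Receiver 1 equation from the Receiver 2 and Receiver 3 equations removes the quadratic terms:
-135.2 x − 168.6 y = 6817.38
-79.4 x − 6.8 y = 4482.10
Solving the 2×2 system: x ≈ -56.9, y ≈ 5.2 km.
Check against Receiver 1 (with the unrounded x, y): √((x − 45.3)²+(y − 9.9)²) = 102.30 ≈ 102.31 km. ✓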